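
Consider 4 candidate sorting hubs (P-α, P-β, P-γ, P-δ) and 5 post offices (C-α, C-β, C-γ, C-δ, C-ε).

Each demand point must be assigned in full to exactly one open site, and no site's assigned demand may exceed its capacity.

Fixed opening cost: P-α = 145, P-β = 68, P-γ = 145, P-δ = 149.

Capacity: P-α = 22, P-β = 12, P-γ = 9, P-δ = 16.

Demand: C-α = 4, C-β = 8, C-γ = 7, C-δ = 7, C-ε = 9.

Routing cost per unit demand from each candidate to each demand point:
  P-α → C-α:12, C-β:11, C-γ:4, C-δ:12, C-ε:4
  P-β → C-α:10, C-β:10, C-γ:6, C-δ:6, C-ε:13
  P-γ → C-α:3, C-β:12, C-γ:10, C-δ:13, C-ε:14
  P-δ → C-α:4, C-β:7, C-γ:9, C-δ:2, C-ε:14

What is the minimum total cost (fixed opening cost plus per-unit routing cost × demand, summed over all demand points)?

Open {P-α, P-δ}; cheapest assignment that respects the capacities:
  P-α (cap 22, load 20): C-α, C-γ, C-ε — cost 4×12 + 7×4 + 9×4 = 112
  P-δ (cap 16, load 15): C-β, C-δ — cost 8×7 + 7×2 = 70
  Shipping 182, fixed 294 → total 476.
  Any other capacity-feasible assignment to {P-α, P-δ} ships for at least 182.
Compare {P-α, P-β, P-δ}: its best feasible assignment gives total 536.
Compare {P-α, P-γ, P-δ}: its best feasible assignment gives total 585.
Every other set of open sites that can feasibly serve all demand totals ≥ 536 even under its best assignment. Minimum: 476.

476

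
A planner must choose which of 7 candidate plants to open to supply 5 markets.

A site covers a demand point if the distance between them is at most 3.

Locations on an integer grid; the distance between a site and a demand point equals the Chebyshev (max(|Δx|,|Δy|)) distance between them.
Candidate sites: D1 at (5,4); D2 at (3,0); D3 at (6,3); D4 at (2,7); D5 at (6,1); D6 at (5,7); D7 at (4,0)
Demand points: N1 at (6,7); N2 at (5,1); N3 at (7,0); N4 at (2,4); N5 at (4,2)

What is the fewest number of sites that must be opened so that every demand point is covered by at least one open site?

2

Coverage sets (demand points within 3 of each site):
  D1: {N1, N2, N4, N5}
  D2: {N2, N5}
  D3: {N2, N3, N5}
  D4: {N4}
  D5: {N2, N3, N5}
  D6: {N1, N4}
  D7: {N2, N3, N5}
No single site covers all 5 demand points.
But {D1, D3} covers everything, so the minimum is 2.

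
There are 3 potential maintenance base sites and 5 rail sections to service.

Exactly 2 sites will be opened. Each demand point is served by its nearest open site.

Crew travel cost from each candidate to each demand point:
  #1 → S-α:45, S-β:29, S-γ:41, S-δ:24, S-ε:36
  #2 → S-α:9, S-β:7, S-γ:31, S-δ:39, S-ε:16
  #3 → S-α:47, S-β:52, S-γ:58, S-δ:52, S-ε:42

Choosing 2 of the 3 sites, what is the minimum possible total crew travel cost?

87

Open {#1, #2}.
  S-α→#2 9, S-β→#2 7, S-γ→#2 31, S-δ→#1 24, S-ε→#2 16  ⇒ total 87.
Compare {#2, #3}: total 102.
Compare {#1, #3}: total 175.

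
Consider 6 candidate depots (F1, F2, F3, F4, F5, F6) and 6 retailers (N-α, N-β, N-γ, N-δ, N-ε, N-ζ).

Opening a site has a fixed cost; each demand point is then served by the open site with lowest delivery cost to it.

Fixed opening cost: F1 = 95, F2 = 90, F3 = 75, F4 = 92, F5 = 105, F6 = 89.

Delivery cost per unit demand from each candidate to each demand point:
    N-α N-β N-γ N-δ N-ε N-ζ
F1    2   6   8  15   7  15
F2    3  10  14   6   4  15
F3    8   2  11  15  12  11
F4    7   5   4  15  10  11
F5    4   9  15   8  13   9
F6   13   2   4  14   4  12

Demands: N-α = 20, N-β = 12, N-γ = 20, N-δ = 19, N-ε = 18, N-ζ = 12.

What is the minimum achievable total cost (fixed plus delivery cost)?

Open {F2, F6}: assign each demand point to its cheapest open site.
  N-α→F2 20×3=60, N-β→F6 12×2=24, N-γ→F6 20×4=80, N-δ→F2 19×6=114, N-ε→F2 18×4=72, N-ζ→F6 12×12=144
  delivery cost 494, fixed 179 → total 673.
Compare {F2, F4}: delivery cost 518 + fixed 182 = 700.
Compare {F5, F6}: delivery cost 516 + fixed 194 = 710.
Compare {F2, F3, F6}: delivery cost 482 + fixed 254 = 736.
All other subsets cost ≥ 700. Minimum total cost: 673.

673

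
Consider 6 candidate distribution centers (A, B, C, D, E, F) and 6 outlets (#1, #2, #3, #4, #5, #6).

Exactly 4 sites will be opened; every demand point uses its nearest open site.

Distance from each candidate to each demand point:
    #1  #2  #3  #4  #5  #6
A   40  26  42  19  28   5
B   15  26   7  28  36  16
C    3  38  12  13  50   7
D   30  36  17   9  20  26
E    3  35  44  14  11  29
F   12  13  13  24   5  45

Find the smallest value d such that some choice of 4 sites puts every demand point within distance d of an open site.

Open {A, B, C, F}.
  Farthest demand point is #2 at distance 13 (to F); all others are ≤ 13.
With {A, B, D, F} the worst case is 13.
With {A, C, D, F} the worst case is 13.
No size-4 selection achieves below 13.

13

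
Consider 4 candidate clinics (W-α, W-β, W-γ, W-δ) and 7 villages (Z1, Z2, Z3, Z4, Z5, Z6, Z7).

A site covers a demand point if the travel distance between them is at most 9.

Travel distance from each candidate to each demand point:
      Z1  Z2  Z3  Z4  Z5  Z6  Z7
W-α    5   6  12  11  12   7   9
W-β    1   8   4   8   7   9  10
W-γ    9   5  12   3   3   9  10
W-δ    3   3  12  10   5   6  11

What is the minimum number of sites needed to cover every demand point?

Coverage sets (demand points within 9 of each site):
  W-α: {Z1, Z2, Z6, Z7}
  W-β: {Z1, Z2, Z3, Z4, Z5, Z6}
  W-γ: {Z1, Z2, Z4, Z5, Z6}
  W-δ: {Z1, Z2, Z5, Z6}
No single site covers all 7 demand points.
But {W-α, W-β} covers everything, so the minimum is 2.

2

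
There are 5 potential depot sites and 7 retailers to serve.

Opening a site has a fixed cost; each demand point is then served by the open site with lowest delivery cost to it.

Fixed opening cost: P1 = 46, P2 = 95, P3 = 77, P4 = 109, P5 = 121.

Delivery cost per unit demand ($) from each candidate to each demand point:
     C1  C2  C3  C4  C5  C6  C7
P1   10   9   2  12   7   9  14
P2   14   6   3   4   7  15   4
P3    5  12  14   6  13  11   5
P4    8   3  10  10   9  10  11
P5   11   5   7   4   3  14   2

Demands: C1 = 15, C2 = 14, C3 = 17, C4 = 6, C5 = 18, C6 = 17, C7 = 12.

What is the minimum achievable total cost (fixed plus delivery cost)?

Open {P1, P5}: assign each demand point to its cheapest open site.
  C1→P1 15×10=150, C2→P5 14×5=70, C3→P1 17×2=34, C4→P5 6×4=24, C5→P5 18×3=54, C6→P1 17×9=153, C7→P5 12×2=24
  delivery cost 509, fixed 167 → total 676.
Compare {P1, P3, P5}: delivery cost 434 + fixed 244 = 678.
Compare {P1, P4, P5}: delivery cost 451 + fixed 276 = 727.
Compare {P1, P3}: delivery cost 610 + fixed 123 = 733.
All other subsets cost ≥ 678. Minimum total cost: 676.

676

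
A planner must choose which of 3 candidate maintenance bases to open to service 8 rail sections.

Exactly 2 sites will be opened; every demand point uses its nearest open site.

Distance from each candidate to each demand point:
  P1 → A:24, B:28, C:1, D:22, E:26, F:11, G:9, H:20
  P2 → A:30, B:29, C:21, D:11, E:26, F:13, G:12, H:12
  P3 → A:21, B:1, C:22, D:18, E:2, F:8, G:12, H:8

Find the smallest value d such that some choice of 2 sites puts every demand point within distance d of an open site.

21

Open {P1, P3}.
  Farthest demand point is A at distance 21 (to P3); all others are ≤ 21.
With {P2, P3} the worst case is 21.
With {P1, P2} the worst case is 28.
No size-2 selection achieves below 21.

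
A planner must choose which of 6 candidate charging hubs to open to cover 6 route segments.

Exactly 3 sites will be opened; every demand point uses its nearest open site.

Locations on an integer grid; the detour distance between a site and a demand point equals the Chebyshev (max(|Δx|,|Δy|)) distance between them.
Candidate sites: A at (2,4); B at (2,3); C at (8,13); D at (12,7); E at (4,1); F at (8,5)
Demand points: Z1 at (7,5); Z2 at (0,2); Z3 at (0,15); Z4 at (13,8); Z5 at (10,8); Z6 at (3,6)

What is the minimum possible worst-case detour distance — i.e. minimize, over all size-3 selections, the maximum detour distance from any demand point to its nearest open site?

Open {A, B, C}.
  Farthest demand point is Z3 at detour distance 8 (to C); all others are ≤ 8.
With {A, C, D} the worst case is 8.
With {A, C, E} the worst case is 8.
No size-3 selection achieves below 8.

8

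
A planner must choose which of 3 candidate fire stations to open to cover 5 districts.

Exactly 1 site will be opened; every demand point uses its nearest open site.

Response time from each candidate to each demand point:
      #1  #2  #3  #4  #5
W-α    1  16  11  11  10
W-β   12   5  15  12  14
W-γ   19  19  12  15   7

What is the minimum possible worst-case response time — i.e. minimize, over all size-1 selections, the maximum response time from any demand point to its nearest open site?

Open {W-β}.
  Farthest demand point is #3 at response time 15 (to W-β); all others are ≤ 15.
With {W-α} the worst case is 16.
With {W-γ} the worst case is 19.
No size-1 selection achieves below 15.

15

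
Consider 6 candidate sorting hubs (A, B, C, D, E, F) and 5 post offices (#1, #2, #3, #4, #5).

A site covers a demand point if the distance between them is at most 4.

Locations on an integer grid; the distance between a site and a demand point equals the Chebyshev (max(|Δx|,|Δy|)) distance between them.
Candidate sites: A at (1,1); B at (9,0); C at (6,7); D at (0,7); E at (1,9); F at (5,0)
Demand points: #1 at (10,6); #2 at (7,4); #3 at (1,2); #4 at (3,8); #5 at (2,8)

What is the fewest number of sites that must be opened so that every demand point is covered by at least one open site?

2

Coverage sets (demand points within 4 of each site):
  A: {#3}
  B: {#2}
  C: {#1, #2, #4, #5}
  D: {#4, #5}
  E: {#4, #5}
  F: {#2, #3}
No single site covers all 5 demand points.
But {A, C} covers everything, so the minimum is 2.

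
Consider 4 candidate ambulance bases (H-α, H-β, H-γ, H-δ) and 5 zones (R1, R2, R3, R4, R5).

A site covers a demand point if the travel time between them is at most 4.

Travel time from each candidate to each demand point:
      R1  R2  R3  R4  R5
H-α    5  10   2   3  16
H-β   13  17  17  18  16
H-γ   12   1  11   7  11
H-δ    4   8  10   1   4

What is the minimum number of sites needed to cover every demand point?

Coverage sets (demand points within 4 of each site):
  H-α: {R3, R4}
  H-β: {}
  H-γ: {R2}
  H-δ: {R1, R4, R5}
No 2 sites suffice: every size-2 union leaves at least one demand point uncovered.
But {H-α, H-γ, H-δ} covers everything, so the minimum is 3.

3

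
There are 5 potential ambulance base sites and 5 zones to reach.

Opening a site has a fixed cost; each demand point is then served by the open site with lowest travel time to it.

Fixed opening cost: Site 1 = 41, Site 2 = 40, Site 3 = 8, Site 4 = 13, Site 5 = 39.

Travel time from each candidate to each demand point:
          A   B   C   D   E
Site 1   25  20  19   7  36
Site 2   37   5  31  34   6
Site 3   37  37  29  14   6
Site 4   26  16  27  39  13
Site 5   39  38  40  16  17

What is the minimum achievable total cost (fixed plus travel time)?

Open {Site 3, Site 4}: assign each demand point to its cheapest open site.
  A→Site 4 26, B→Site 4 16, C→Site 4 27, D→Site 3 14, E→Site 3 6
  travel time 89, fixed 21 → total 110.
Compare {Site 1, Site 3}: travel time 77 + fixed 49 = 126.
Compare {Site 3}: travel time 123 + fixed 8 = 131.
Compare {Site 4}: travel time 121 + fixed 13 = 134.
All other subsets cost ≥ 126. Minimum total cost: 110.

110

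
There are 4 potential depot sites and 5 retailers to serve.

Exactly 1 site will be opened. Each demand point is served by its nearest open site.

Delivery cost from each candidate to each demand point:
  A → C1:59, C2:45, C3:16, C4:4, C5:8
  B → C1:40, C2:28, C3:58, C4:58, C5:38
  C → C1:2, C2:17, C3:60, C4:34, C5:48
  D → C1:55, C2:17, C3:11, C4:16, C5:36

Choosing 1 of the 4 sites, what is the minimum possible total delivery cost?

Open {A}.
  C1→A 59, C2→A 45, C3→A 16, C4→A 4, C5→A 8  ⇒ total 132.
Compare {D}: total 135.
Compare {C}: total 161.
No size-1 selection does better; minimum is 132.

132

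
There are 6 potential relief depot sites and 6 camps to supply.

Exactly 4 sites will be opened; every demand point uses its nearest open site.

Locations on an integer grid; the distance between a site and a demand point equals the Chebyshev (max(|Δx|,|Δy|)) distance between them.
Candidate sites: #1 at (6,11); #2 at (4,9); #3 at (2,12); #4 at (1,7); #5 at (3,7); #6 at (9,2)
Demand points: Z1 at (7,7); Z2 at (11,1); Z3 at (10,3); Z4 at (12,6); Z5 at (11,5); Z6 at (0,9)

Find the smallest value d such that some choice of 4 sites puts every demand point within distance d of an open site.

Open {#1, #2, #3, #6}.
  Farthest demand point is Z4 at distance 4 (to #6); all others are ≤ 4.
With {#1, #2, #4, #6} the worst case is 4.
With {#1, #2, #5, #6} the worst case is 4.
No size-4 selection achieves below 4.

4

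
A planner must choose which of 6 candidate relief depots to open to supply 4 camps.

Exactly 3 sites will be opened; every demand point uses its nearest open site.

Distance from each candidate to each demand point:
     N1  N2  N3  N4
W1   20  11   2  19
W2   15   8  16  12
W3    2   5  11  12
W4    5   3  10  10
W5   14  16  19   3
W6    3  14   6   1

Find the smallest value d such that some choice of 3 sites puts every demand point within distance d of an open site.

Open {W1, W4, W6}.
  Farthest demand point is N1 at distance 3 (to W6); all others are ≤ 3.
With {W1, W3, W5} the worst case is 5.
With {W1, W3, W6} the worst case is 5.
No size-3 selection achieves below 3.

3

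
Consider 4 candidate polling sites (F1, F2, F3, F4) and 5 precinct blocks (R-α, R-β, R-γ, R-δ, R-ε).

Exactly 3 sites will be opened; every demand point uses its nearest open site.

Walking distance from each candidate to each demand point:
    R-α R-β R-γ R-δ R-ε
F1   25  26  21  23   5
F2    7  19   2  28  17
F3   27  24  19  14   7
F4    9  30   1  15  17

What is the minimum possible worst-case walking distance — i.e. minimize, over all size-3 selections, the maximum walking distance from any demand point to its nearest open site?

19

Open {F1, F2, F3}.
  Farthest demand point is R-β at walking distance 19 (to F2); all others are ≤ 19.
With {F1, F2, F4} the worst case is 19.
With {F2, F3, F4} the worst case is 19.
No size-3 selection achieves below 19.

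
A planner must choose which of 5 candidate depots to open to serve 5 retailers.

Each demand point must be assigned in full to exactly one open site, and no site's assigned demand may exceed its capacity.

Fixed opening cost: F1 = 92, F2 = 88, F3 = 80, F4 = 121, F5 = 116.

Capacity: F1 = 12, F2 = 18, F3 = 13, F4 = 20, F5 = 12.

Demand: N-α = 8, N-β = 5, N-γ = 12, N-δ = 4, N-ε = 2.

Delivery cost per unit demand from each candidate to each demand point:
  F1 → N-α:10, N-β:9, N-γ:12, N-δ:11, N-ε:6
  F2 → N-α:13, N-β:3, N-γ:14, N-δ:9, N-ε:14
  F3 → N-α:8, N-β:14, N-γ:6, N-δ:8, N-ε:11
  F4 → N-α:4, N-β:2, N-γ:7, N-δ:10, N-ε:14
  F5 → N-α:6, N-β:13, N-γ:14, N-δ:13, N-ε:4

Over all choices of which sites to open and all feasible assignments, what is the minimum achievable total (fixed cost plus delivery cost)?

Open {F3, F4}; cheapest assignment that respects the capacities:
  F3 (cap 13, load 12): N-γ — cost 12×6 = 72
  F4 (cap 20, load 19): N-α, N-β, N-δ, N-ε — cost 8×4 + 5×2 + 4×10 + 2×14 = 110
  Shipping 182, fixed 201 → total 383.
  Any other capacity-feasible assignment to {F3, F4} ships for at least 182.
Compare {F2, F4}: its best feasible assignment gives total 404.
Compare {F1, F4}: its best feasible assignment gives total 430.
Every other set of open sites that can feasibly serve all demand totals ≥ 404 even under its best assignment. Minimum: 383.

383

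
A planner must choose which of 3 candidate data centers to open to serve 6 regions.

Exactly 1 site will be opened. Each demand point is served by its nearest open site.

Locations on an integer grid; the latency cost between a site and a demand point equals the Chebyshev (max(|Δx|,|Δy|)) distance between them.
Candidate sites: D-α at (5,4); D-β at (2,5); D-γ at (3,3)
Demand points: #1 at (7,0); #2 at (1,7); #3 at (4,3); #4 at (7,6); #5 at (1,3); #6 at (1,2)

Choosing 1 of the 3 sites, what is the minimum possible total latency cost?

Open {D-γ}.
  #1→D-γ 4, #2→D-γ 4, #3→D-γ 1, #4→D-γ 4, #5→D-γ 2, #6→D-γ 2  ⇒ total 17.
Compare {D-α}: total 19.
Compare {D-β}: total 19.

17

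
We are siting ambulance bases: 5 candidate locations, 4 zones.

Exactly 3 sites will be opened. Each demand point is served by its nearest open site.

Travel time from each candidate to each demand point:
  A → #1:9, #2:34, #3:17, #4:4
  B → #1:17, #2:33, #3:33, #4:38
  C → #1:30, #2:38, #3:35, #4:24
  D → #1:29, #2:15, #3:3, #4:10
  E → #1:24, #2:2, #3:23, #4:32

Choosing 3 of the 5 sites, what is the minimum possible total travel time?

18

Open {A, D, E}.
  #1→A 9, #2→E 2, #3→D 3, #4→A 4  ⇒ total 18.
Compare {A, B, D}: total 31.
Compare {A, C, D}: total 31.
No size-3 selection does better; minimum is 18.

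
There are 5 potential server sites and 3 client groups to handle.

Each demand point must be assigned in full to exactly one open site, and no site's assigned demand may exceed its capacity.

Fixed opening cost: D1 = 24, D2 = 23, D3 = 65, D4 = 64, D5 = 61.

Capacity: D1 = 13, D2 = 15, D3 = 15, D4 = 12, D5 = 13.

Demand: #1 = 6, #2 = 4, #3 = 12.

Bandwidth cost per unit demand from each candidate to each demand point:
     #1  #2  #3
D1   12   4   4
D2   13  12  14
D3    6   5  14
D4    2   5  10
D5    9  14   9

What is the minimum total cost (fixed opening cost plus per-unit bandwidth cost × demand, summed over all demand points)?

Open {D1, D4}; cheapest assignment that respects the capacities:
  D1 (cap 13, load 12): #3 — cost 12×4 = 48
  D4 (cap 12, load 10): #1, #2 — cost 6×2 + 4×5 = 32
  Shipping 80, fixed 88 → total 168.
  Any other capacity-feasible assignment to {D1, D4} ships for at least 80.
Compare {D1, D2, D4}: its best feasible assignment gives total 191.
Compare {D1, D3}: its best feasible assignment gives total 193.
Every other set of open sites that can feasibly serve all demand totals ≥ 191 even under its best assignment. Minimum: 168.

168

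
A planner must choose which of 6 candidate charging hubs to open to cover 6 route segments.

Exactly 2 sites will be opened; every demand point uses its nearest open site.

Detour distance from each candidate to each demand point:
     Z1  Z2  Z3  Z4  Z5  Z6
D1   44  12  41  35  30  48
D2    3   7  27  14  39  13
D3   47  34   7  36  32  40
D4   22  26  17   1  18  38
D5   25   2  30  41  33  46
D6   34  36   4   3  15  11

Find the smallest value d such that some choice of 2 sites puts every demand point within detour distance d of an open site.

Open {D2, D6}.
  Farthest demand point is Z5 at detour distance 15 (to D6); all others are ≤ 15.
With {D2, D4} the worst case is 18.
With {D5, D6} the worst case is 25.
No size-2 selection achieves below 15.

15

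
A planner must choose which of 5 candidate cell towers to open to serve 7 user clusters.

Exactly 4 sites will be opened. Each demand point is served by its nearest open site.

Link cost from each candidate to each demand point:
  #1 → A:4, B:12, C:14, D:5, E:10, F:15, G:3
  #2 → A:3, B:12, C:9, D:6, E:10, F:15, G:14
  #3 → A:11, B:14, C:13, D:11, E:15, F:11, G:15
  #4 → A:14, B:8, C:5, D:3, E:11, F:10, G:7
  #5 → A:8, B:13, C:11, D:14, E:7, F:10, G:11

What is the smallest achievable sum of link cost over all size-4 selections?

Open {#1, #2, #4, #5}.
  A→#2 3, B→#4 8, C→#4 5, D→#4 3, E→#5 7, F→#4 10, G→#1 3  ⇒ total 39.
Compare {#1, #3, #4, #5}: total 40.
Compare {#1, #2, #3, #4}: total 42.
No size-4 selection does better; minimum is 39.

39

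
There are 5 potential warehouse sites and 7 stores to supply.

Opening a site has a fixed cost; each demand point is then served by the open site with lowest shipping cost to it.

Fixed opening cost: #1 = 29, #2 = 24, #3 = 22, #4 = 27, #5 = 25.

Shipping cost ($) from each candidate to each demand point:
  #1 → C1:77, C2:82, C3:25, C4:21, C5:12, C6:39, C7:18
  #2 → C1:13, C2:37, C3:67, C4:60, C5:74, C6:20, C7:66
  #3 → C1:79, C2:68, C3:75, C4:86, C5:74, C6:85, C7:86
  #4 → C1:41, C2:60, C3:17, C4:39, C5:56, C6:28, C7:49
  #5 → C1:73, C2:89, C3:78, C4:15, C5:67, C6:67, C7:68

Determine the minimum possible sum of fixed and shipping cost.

199

Open {#1, #2}: assign each demand point to its cheapest open site.
  C1→#2 13, C2→#2 37, C3→#1 25, C4→#1 21, C5→#1 12, C6→#2 20, C7→#1 18
  shipping cost 146, fixed 53 → total 199.
Compare {#1, #2, #4}: shipping cost 138 + fixed 80 = 218.
Compare {#1, #2, #5}: shipping cost 140 + fixed 78 = 218.
Compare {#1, #2, #3}: shipping cost 146 + fixed 75 = 221.
All other subsets cost ≥ 218. Minimum total cost: 199.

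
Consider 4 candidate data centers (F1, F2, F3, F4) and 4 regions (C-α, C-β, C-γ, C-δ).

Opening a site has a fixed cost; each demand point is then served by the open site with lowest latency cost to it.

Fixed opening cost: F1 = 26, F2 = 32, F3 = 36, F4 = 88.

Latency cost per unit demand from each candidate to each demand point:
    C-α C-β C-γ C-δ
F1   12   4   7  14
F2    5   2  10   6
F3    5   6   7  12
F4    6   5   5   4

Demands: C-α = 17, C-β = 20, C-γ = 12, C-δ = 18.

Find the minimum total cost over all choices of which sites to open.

375

Open {F1, F2}: assign each demand point to its cheapest open site.
  C-α→F2 17×5=85, C-β→F2 20×2=40, C-γ→F1 12×7=84, C-δ→F2 18×6=108
  latency cost 317, fixed 58 → total 375.
Compare {F2, F4}: latency cost 257 + fixed 120 = 377.
Compare {F2}: latency cost 353 + fixed 32 = 385.
Compare {F2, F3}: latency cost 317 + fixed 68 = 385.
All other subsets cost ≥ 377. Minimum total cost: 375.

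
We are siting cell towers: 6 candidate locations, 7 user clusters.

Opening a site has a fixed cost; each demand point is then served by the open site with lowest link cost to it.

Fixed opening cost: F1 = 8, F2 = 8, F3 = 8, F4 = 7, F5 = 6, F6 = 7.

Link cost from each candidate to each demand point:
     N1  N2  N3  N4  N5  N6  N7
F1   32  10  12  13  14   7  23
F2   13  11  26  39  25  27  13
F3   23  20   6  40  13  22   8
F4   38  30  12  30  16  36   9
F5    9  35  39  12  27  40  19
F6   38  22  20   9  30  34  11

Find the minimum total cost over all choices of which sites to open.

87

Open {F1, F3, F5}: assign each demand point to its cheapest open site.
  N1→F5 9, N2→F1 10, N3→F3 6, N4→F5 12, N5→F3 13, N6→F1 7, N7→F3 8
  link cost 65, fixed 22 → total 87.
Compare {F1, F3, F5, F6}: link cost 62 + fixed 29 = 91.
Compare {F1, F5, F6}: link cost 72 + fixed 21 = 93.
Compare {F1, F2, F3}: link cost 70 + fixed 24 = 94.
All other subsets cost ≥ 91. Minimum total cost: 87.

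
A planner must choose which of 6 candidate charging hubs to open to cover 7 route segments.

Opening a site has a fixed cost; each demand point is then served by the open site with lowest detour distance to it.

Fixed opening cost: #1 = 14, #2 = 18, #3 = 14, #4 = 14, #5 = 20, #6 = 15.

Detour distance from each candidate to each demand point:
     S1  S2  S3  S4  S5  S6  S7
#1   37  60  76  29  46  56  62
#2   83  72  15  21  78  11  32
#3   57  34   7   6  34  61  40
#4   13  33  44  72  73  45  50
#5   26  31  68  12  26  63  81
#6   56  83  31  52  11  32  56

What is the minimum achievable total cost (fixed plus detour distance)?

Open {#2, #3, #4, #6}: assign each demand point to its cheapest open site.
  S1→#4 13, S2→#4 33, S3→#3 7, S4→#3 6, S5→#6 11, S6→#2 11, S7→#2 32
  detour distance 113, fixed 61 → total 174.
Compare {#2, #3, #4}: detour distance 136 + fixed 46 = 182.
Compare {#2, #4, #6}: detour distance 136 + fixed 47 = 183.
Compare {#3, #4, #6}: detour distance 142 + fixed 43 = 185.
All other subsets cost ≥ 182. Minimum total cost: 174.

174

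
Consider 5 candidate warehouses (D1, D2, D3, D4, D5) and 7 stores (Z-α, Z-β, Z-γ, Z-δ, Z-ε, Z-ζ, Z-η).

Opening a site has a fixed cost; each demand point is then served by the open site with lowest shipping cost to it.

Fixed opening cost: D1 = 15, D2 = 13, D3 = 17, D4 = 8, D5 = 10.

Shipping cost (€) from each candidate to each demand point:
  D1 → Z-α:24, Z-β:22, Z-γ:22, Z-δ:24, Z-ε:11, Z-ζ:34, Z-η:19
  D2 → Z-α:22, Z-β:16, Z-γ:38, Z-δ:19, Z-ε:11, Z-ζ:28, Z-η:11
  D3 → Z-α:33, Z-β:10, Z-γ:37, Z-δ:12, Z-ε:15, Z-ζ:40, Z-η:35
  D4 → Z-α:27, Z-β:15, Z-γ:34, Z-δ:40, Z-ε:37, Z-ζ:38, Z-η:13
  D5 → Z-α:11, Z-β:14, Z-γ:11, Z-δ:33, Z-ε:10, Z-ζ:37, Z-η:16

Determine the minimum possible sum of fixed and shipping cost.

Open {D2, D5}: assign each demand point to its cheapest open site.
  Z-α→D5 11, Z-β→D5 14, Z-γ→D5 11, Z-δ→D2 19, Z-ε→D5 10, Z-ζ→D2 28, Z-η→D2 11
  shipping cost 104, fixed 23 → total 127.
Compare {D2, D3, D5}: shipping cost 93 + fixed 40 = 133.
Compare {D3, D5}: shipping cost 107 + fixed 27 = 134.
Compare {D2, D4, D5}: shipping cost 104 + fixed 31 = 135.
All other subsets cost ≥ 133. Minimum total cost: 127.

127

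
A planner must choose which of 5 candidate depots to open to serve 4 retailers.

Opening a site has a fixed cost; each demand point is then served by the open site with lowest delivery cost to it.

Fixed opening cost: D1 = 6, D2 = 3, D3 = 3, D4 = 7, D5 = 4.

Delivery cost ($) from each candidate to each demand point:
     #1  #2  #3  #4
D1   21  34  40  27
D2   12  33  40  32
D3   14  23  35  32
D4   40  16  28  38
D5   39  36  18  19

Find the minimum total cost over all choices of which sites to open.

79

Open {D2, D4, D5}: assign each demand point to its cheapest open site.
  #1→D2 12, #2→D4 16, #3→D5 18, #4→D5 19
  delivery cost 65, fixed 14 → total 79.
Compare {D3, D5}: delivery cost 74 + fixed 7 = 81.
Compare {D3, D4, D5}: delivery cost 67 + fixed 14 = 81.
Compare {D2, D3, D5}: delivery cost 72 + fixed 10 = 82.
All other subsets cost ≥ 81. Minimum total cost: 79.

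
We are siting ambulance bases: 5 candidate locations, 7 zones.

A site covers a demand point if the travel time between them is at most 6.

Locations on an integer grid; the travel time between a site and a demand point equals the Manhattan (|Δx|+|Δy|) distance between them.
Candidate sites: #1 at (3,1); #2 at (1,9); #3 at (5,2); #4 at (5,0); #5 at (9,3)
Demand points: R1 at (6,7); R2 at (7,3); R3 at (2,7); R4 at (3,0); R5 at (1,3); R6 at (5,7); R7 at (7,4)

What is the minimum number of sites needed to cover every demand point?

2

Coverage sets (demand points within 6 of each site):
  #1: {R2, R4, R5}
  #2: {R3, R5, R6}
  #3: {R1, R2, R4, R5, R6, R7}
  #4: {R2, R4, R7}
  #5: {R2, R7}
No single site covers all 7 demand points.
But {#2, #3} covers everything, so the minimum is 2.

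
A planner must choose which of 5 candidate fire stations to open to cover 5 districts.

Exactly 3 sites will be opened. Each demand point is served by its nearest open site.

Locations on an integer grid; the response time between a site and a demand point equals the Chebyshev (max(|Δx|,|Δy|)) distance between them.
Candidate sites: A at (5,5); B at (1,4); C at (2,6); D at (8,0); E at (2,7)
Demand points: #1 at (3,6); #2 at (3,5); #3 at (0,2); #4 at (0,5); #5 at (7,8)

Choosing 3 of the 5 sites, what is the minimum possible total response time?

Open {A, B, C}.
  #1→C 1, #2→C 1, #3→B 2, #4→B 1, #5→A 3  ⇒ total 8.
Compare {A, B, E}: total 9.
Compare {A, B, D}: total 10.
No size-3 selection does better; minimum is 8.

8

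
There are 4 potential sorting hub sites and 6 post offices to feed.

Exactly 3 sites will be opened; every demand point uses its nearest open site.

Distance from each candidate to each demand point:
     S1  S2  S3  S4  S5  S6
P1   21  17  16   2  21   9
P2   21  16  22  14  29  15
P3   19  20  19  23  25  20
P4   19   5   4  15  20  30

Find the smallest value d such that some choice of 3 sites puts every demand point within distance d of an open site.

20

Open {P1, P2, P4}.
  Farthest demand point is S5 at distance 20 (to P4); all others are ≤ 20.
With {P1, P3, P4} the worst case is 20.
With {P2, P3, P4} the worst case is 20.
No size-3 selection achieves below 20.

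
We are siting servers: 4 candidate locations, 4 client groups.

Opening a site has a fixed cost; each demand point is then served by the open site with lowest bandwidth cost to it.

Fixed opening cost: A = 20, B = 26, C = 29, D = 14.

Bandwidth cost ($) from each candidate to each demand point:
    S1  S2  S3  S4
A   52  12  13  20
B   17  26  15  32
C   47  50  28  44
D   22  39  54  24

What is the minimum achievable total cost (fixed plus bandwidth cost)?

Open {A, D}: assign each demand point to its cheapest open site.
  S1→D 22, S2→A 12, S3→A 13, S4→A 20
  bandwidth cost 67, fixed 34 → total 101.
Compare {A, B}: bandwidth cost 62 + fixed 46 = 108.
Compare {B}: bandwidth cost 90 + fixed 26 = 116.
Compare {A}: bandwidth cost 97 + fixed 20 = 117.
All other subsets cost ≥ 108. Minimum total cost: 101.

101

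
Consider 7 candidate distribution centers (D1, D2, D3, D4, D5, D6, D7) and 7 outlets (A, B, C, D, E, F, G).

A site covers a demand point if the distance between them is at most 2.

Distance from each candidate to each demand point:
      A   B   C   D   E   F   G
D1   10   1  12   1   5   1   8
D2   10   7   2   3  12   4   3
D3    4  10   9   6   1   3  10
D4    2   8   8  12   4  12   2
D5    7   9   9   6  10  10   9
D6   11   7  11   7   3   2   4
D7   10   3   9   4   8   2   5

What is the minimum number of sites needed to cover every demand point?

4

Coverage sets (demand points within 2 of each site):
  D1: {B, D, F}
  D2: {C}
  D3: {E}
  D4: {A, G}
  D5: {}
  D6: {F}
  D7: {F}
No 3 sites suffice: every size-3 union leaves at least one demand point uncovered.
But {D1, D2, D3, D4} covers everything, so the minimum is 4.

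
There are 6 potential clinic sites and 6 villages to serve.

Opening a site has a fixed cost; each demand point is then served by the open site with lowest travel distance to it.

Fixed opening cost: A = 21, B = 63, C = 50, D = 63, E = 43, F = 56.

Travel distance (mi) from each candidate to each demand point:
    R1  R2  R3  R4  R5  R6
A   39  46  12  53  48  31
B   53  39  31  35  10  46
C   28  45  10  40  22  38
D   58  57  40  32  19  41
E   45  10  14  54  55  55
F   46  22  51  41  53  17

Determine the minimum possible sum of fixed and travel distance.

Open {C}: assign each demand point to its cheapest open site.
  R1→C 28, R2→C 45, R3→C 10, R4→C 40, R5→C 22, R6→C 38
  travel distance 183, fixed 50 → total 233.
Compare {C, E}: travel distance 148 + fixed 93 = 241.
Compare {C, F}: travel distance 139 + fixed 106 = 245.
Compare {A, C}: travel distance 176 + fixed 71 = 247.
All other subsets cost ≥ 241. Minimum total cost: 233.

233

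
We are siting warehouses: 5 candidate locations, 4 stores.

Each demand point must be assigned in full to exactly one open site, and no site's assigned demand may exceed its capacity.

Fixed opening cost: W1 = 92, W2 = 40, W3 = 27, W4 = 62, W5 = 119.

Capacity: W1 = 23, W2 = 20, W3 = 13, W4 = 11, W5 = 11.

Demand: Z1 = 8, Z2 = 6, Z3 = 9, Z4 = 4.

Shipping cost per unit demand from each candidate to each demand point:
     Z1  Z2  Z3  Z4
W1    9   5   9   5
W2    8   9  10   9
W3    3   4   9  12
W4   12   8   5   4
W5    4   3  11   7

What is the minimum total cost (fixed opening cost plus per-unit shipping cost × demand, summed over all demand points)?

271

Open {W2, W3}; cheapest assignment that respects the capacities:
  W2 (cap 20, load 19): Z2, Z3, Z4 — cost 6×9 + 9×10 + 4×9 = 180
  W3 (cap 13, load 8): Z1 — cost 8×3 = 24
  Shipping 204, fixed 67 → total 271.
  Any other capacity-feasible assignment to {W2, W3} ships for at least 204.
Compare {W1, W3}: its best feasible assignment gives total 274.
Compare {W2, W3, W4}: its best feasible assignment gives total 288.
Every other set of open sites that can feasibly serve all demand totals ≥ 274 even under its best assignment. Minimum: 271.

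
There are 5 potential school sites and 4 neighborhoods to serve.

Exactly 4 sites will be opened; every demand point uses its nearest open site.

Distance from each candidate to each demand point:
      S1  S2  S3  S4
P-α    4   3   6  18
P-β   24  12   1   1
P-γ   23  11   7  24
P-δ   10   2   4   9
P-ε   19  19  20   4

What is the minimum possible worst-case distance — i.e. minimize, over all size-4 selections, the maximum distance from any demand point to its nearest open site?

4

Open {P-α, P-β, P-γ, P-δ}.
  Farthest demand point is S1 at distance 4 (to P-α); all others are ≤ 4.
With {P-α, P-β, P-γ, P-ε} the worst case is 4.
With {P-α, P-β, P-δ, P-ε} the worst case is 4.
No size-4 selection achieves below 4.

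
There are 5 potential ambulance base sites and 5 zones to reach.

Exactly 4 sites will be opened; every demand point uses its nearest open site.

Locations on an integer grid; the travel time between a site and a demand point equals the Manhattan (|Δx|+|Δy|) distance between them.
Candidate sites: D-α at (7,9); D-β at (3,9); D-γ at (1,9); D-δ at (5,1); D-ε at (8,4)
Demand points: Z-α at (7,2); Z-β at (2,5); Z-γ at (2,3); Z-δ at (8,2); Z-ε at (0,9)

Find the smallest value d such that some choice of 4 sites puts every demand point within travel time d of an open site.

Open {D-α, D-β, D-γ, D-δ}.
  Farthest demand point is Z-β at travel time 5 (to D-β); all others are ≤ 5.
With {D-α, D-β, D-δ, D-ε} the worst case is 5.
With {D-α, D-γ, D-δ, D-ε} the worst case is 5.
No size-4 selection achieves below 5.

5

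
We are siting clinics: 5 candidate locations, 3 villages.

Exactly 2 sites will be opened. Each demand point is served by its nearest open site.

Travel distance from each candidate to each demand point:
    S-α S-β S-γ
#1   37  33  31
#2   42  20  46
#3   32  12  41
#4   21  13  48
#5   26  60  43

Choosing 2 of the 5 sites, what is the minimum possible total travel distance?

Open {#1, #4}.
  S-α→#4 21, S-β→#4 13, S-γ→#1 31  ⇒ total 65.
Compare {#3, #4}: total 74.
Compare {#1, #3}: total 75.
No size-2 selection does better; minimum is 65.

65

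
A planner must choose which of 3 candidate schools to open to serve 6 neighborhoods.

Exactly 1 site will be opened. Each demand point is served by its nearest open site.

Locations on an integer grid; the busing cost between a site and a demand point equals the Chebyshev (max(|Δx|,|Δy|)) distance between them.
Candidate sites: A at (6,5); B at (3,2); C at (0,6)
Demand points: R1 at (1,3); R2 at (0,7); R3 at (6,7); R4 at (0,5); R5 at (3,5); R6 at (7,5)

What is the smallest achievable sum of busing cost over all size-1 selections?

21

Open {C}.
  R1→C 3, R2→C 1, R3→C 6, R4→C 1, R5→C 3, R6→C 7  ⇒ total 21.
Compare {B}: total 22.
Compare {A}: total 23.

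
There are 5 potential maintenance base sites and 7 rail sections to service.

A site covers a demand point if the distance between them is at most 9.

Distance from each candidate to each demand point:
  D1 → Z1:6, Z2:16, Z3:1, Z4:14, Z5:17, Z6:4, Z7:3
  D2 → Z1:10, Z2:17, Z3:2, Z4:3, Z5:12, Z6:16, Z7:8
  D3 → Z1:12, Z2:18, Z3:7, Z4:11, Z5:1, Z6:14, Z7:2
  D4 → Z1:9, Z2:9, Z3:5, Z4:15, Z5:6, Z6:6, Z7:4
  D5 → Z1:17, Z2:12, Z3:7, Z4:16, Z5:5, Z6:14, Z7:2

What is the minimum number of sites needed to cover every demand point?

Coverage sets (demand points within 9 of each site):
  D1: {Z1, Z3, Z6, Z7}
  D2: {Z3, Z4, Z7}
  D3: {Z3, Z5, Z7}
  D4: {Z1, Z2, Z3, Z5, Z6, Z7}
  D5: {Z3, Z5, Z7}
No single site covers all 7 demand points.
But {D2, D4} covers everything, so the minimum is 2.

2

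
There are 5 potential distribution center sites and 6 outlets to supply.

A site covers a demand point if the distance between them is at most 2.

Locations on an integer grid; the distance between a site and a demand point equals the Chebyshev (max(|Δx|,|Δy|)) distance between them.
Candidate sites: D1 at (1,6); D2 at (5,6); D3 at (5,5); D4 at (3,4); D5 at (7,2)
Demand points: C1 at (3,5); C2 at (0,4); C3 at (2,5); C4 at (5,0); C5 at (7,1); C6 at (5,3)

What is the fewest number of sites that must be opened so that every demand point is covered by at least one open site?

Coverage sets (demand points within 2 of each site):
  D1: {C1, C2, C3}
  D2: {C1}
  D3: {C1, C6}
  D4: {C1, C3, C6}
  D5: {C4, C5, C6}
No single site covers all 6 demand points.
But {D1, D5} covers everything, so the minimum is 2.

2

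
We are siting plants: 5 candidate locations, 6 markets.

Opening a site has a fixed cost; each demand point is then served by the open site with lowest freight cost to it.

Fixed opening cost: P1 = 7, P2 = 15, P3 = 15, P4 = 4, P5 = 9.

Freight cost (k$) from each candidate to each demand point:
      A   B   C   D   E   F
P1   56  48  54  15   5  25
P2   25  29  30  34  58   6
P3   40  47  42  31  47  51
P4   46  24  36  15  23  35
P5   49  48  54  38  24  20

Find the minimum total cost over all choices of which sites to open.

Open {P1, P2, P4}: assign each demand point to its cheapest open site.
  A→P2 25, B→P4 24, C→P2 30, D→P1 15, E→P1 5, F→P2 6
  freight cost 105, fixed 26 → total 131.
Compare {P1, P2}: freight cost 110 + fixed 22 = 132.
Compare {P1, P2, P4, P5}: freight cost 105 + fixed 35 = 140.
Compare {P1, P2, P5}: freight cost 110 + fixed 31 = 141.
All other subsets cost ≥ 132. Minimum total cost: 131.

131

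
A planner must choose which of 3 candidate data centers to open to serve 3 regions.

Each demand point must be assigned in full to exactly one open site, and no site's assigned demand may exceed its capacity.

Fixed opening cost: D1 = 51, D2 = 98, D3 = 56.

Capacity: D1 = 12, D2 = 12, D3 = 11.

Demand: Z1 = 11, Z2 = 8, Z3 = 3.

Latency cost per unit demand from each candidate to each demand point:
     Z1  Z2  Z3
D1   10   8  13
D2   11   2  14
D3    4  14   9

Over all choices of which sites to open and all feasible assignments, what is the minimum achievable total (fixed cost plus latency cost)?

Open {D1, D3}; cheapest assignment that respects the capacities:
  D1 (cap 12, load 11): Z2, Z3 — cost 8×8 + 3×13 = 103
  D3 (cap 11, load 11): Z1 — cost 11×4 = 44
  Shipping 147, fixed 107 → total 254.
  Any other capacity-feasible assignment to {D1, D3} ships for at least 147.
Compare {D2, D3}: its best feasible assignment gives total 256.
Compare {D1, D2, D3}: its best feasible assignment gives total 304.
Every other set of open sites that can feasibly serve all demand totals ≥ 256 even under its best assignment. Minimum: 254.

254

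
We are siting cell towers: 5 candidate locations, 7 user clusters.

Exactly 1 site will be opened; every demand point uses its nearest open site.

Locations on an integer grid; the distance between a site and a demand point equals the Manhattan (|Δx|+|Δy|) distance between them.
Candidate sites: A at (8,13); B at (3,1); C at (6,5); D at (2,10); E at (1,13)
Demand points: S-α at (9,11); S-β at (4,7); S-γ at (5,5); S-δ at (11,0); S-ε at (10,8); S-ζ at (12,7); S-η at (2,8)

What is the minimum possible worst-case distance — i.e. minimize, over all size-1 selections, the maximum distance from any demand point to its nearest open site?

Open {C}.
  Farthest demand point is S-δ at distance 10 (to C); all others are ≤ 10.
With {A} the worst case is 16.
With {B} the worst case is 16.
No size-1 selection achieves below 10.

10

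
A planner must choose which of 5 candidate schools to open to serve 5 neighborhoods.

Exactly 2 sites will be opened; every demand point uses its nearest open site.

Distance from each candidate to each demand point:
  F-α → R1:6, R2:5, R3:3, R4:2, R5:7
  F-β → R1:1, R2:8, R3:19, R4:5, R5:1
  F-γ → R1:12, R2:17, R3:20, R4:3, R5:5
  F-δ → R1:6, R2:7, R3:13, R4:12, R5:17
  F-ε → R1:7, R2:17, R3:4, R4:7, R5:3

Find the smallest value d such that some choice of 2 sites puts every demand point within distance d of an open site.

Open {F-α, F-β}.
  Farthest demand point is R2 at distance 5 (to F-α); all others are ≤ 5.
With {F-α, F-γ} the worst case is 6.
With {F-α, F-ε} the worst case is 6.
No size-2 selection achieves below 5.

5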